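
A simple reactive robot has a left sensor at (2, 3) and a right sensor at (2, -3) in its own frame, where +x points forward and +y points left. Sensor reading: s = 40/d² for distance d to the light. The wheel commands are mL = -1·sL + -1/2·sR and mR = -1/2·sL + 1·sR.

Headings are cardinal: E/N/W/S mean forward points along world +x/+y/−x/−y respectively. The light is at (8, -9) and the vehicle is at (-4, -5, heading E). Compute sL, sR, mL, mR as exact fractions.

40/149 40/101 -7020/15049 3940/15049

left sensor world pos  = (-2, -2); dL² = 149
right sensor world pos = (-2, -8); dR² = 101
sL = 40/149 = 40/149
sR = 40/101 = 40/101
mL = -1·sL + -1/2·sR = -7020/15049
mR = -1/2·sL + 1·sR = 3940/15049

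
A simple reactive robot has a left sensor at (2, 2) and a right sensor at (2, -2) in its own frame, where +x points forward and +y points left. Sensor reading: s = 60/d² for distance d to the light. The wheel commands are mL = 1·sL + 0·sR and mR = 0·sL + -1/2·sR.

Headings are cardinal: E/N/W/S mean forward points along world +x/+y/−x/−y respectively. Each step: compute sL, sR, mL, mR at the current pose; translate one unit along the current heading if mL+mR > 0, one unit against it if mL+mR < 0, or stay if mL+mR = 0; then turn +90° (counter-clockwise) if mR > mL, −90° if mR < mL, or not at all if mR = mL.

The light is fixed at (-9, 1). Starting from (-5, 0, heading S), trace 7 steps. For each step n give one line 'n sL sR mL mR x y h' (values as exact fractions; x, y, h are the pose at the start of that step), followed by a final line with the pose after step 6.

n=0: pose=(-5,0,S); sL=4/3, sR=60/13; mL=4/3, mR=-30/13; mL+mR=-38/39 → advance -1; mR−mL=-142/39 → turn -1·90°
n=1: pose=(-5,1,W); sL=15/2, sR=15/2; mL=15/2, mR=-15/4; mL+mR=15/4 → advance +1; mR−mL=-45/4 → turn -1·90°
n=2: pose=(-6,1,N); sL=12, sR=60/29; mL=12, mR=-30/29; mL+mR=318/29 → advance +1; mR−mL=-378/29 → turn -1·90°
n=3: pose=(-6,2,E); sL=30/17, sR=30/13; mL=30/17, mR=-15/13; mL+mR=135/221 → advance +1; mR−mL=-645/221 → turn -1·90°
n=4: pose=(-5,2,S); sL=60/37, sR=12; mL=60/37, mR=-6; mL+mR=-162/37 → advance -1; mR−mL=-282/37 → turn -1·90°
n=5: pose=(-5,3,W); sL=15, sR=3; mL=15, mR=-3/2; mL+mR=27/2 → advance +1; mR−mL=-33/2 → turn -1·90°
n=6: pose=(-6,3,N); sL=60/17, sR=60/41; mL=60/17, mR=-30/41; mL+mR=1950/697 → advance +1; mR−mL=-2970/697 → turn -1·90°

0 4/3 60/13 4/3 -30/13 -5 0 S
1 15/2 15/2 15/2 -15/4 -5 1 W
2 12 60/29 12 -30/29 -6 1 N
3 30/17 30/13 30/17 -15/13 -6 2 E
4 60/37 12 60/37 -6 -5 2 S
5 15 3 15 -3/2 -5 3 W
6 60/17 60/41 60/17 -30/41 -6 3 N
final -6 4 E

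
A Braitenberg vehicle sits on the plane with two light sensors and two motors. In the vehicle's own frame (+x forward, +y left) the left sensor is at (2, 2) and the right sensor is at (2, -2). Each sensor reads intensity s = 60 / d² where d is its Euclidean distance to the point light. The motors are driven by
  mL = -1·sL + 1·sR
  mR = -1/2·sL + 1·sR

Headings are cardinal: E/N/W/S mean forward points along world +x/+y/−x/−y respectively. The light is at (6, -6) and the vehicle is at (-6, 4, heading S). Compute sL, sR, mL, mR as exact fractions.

left sensor world pos  = (-4, 2); dL² = 164
right sensor world pos = (-8, 2); dR² = 260
sL = 60/164 = 15/41
sR = 60/260 = 3/13
mL = -1·sL + 1·sR = -72/533
mR = -1/2·sL + 1·sR = 51/1066

15/41 3/13 -72/533 51/1066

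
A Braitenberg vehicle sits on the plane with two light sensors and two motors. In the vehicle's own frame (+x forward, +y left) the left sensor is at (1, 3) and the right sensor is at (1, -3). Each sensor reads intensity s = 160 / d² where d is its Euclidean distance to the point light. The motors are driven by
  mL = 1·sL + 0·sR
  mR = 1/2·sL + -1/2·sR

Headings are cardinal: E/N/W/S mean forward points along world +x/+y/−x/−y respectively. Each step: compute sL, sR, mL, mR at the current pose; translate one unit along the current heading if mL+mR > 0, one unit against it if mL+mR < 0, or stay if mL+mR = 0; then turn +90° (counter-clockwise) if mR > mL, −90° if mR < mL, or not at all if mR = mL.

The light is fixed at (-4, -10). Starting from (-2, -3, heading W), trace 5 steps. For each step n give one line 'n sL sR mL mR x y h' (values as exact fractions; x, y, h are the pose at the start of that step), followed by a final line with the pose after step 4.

0 160/17 160/101 160/17 6720/1717 -2 -3 W
1 40/17 2 40/17 3/17 -3 -3 N
2 32/25 160/29 32/25 -1536/725 -3 -2 E
3 80/29 80/29 80/29 0 -4 -2 S
4 160/17 160/101 160/17 6720/1717 -4 -3 W
final -5 -3 N

n=0: pose=(-2,-3,W); sL=160/17, sR=160/101; mL=160/17, mR=6720/1717; mL+mR=22880/1717 → advance +1; mR−mL=-9440/1717 → turn -1·90°
n=1: pose=(-3,-3,N); sL=40/17, sR=2; mL=40/17, mR=3/17; mL+mR=43/17 → advance +1; mR−mL=-37/17 → turn -1·90°
n=2: pose=(-3,-2,E); sL=32/25, sR=160/29; mL=32/25, mR=-1536/725; mL+mR=-608/725 → advance -1; mR−mL=-2464/725 → turn -1·90°
n=3: pose=(-4,-2,S); sL=80/29, sR=80/29; mL=80/29, mR=0; mL+mR=80/29 → advance +1; mR−mL=-80/29 → turn -1·90°
n=4: pose=(-4,-3,W); sL=160/17, sR=160/101; mL=160/17, mR=6720/1717; mL+mR=22880/1717 → advance +1; mR−mL=-9440/1717 → turn -1·90°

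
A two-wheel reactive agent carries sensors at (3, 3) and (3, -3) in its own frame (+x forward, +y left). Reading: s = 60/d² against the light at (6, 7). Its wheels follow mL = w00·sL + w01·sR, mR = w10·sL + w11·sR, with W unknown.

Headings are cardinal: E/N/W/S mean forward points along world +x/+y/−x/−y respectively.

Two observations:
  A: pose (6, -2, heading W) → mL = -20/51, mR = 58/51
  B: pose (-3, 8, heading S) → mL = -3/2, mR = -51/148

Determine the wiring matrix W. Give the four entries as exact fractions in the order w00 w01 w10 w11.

-1 0 -1/2 1

obs A: pose=(6,-2,W) → sL=20/51, sR=4/3, mL=-20/51, mR=58/51
obs B: pose=(-3,8,S) → sL=3/2, sR=15/37, mL=-3/2, mR=-51/148
sensor matrix S = [[20/51, 4/3], [3/2, 15/37]]; det S = -1158/629
solve [mL_A; mL_B] = S·[w00; w01] and [mR_A; mR_B] = S·[w10; w11]:
  w00 = -1, w01 = 0, w10 = -1/2, w11 = 1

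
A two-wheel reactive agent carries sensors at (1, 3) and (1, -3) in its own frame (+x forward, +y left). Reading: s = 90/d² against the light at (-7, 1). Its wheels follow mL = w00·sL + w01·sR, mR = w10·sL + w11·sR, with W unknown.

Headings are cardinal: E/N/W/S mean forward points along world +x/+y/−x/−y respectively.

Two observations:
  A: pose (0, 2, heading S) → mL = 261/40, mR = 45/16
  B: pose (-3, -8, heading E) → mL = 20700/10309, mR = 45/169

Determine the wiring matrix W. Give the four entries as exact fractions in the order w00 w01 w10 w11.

obs A: pose=(0,2,S) → sL=9/10, sR=45/8, mL=261/40, mR=45/16
obs B: pose=(-3,-8,E) → sL=90/61, sR=90/169, mL=20700/10309, mR=45/169
sensor matrix S = [[9/10, 45/8], [90/61, 90/169]]; det S = -322461/41236
solve [mL_A; mL_B] = S·[w00; w01] and [mR_A; mR_B] = S·[w10; w11]:
  w00 = 1, w01 = 1, w10 = 0, w11 = 1/2

1 1 0 1/2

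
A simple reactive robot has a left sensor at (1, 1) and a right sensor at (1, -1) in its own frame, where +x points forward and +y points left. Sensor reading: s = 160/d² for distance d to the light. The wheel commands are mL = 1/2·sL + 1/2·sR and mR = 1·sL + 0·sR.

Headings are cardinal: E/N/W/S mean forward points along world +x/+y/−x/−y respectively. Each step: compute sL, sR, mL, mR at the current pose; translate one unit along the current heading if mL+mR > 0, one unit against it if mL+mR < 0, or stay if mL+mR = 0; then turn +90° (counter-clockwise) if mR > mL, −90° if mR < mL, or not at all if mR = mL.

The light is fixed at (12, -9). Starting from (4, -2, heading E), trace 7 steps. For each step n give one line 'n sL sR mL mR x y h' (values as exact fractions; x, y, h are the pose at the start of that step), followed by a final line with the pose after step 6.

n=0: pose=(4,-2,E); sL=160/113, sR=32/17; mL=3168/1921, mR=160/113; mL+mR=5888/1921 → advance +1; mR−mL=-448/1921 → turn -1·90°
n=1: pose=(5,-2,S); sL=20/9, sR=8/5; mL=86/45, mR=20/9; mL+mR=62/15 → advance +1; mR−mL=14/45 → turn +1·90°
n=2: pose=(5,-3,E); sL=32/17, sR=160/61; mL=2336/1037, mR=32/17; mL+mR=4288/1037 → advance +1; mR−mL=-384/1037 → turn -1·90°
n=3: pose=(6,-3,S); sL=16/5, sR=80/37; mL=496/185, mR=16/5; mL+mR=1088/185 → advance +1; mR−mL=96/185 → turn +1·90°
n=4: pose=(6,-4,E); sL=160/61, sR=160/41; mL=8160/2501, mR=160/61; mL+mR=14720/2501 → advance +1; mR−mL=-1600/2501 → turn -1·90°
n=5: pose=(7,-4,S); sL=5, sR=40/13; mL=105/26, mR=5; mL+mR=235/26 → advance +1; mR−mL=25/26 → turn +1·90°
n=6: pose=(7,-5,E); sL=160/41, sR=32/5; mL=1056/205, mR=160/41; mL+mR=1856/205 → advance +1; mR−mL=-256/205 → turn -1·90°

0 160/113 32/17 3168/1921 160/113 4 -2 E
1 20/9 8/5 86/45 20/9 5 -2 S
2 32/17 160/61 2336/1037 32/17 5 -3 E
3 16/5 80/37 496/185 16/5 6 -3 S
4 160/61 160/41 8160/2501 160/61 6 -4 E
5 5 40/13 105/26 5 7 -4 S
6 160/41 32/5 1056/205 160/41 7 -5 E
final 8 -5 S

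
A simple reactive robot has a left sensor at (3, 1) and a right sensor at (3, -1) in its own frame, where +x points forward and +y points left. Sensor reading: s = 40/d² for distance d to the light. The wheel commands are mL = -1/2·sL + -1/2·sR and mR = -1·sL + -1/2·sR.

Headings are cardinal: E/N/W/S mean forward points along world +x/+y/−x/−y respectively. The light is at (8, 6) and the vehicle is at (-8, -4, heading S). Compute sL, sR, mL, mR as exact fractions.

left sensor world pos  = (-7, -7); dL² = 394
right sensor world pos = (-9, -7); dR² = 458
sL = 40/394 = 20/197
sR = 40/458 = 20/229
mL = -1/2·sL + -1/2·sR = -4260/45113
mR = -1·sL + -1/2·sR = -6550/45113

20/197 20/229 -4260/45113 -6550/45113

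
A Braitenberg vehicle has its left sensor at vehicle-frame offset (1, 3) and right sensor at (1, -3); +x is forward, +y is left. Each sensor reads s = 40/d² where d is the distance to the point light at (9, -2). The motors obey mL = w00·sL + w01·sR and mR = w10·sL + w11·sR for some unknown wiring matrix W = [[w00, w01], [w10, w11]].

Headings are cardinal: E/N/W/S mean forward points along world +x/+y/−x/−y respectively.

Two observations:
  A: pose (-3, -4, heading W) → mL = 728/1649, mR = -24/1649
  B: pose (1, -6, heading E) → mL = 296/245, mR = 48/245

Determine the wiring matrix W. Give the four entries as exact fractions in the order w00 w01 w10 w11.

1 1 1/2 -1/2

obs A: pose=(-3,-4,W) → sL=20/97, sR=4/17, mL=728/1649, mR=-24/1649
obs B: pose=(1,-6,E) → sL=4/5, sR=20/49, mL=296/245, mR=48/245
sensor matrix S = [[20/97, 4/17], [4/5, 20/49]]; det S = -42048/404005
solve [mL_A; mL_B] = S·[w00; w01] and [mR_A; mR_B] = S·[w10; w11]:
  w00 = 1, w01 = 1, w10 = 1/2, w11 = -1/2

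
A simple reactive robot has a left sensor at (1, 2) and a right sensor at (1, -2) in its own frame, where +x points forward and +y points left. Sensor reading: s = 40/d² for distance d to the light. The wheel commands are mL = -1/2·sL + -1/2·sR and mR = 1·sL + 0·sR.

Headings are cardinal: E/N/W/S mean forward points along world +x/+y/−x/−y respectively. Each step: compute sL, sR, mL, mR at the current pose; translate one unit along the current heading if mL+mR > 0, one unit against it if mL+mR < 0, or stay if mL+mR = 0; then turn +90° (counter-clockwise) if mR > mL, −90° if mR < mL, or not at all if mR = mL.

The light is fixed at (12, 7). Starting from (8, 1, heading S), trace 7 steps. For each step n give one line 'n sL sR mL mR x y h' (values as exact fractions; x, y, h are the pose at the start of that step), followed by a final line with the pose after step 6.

0 40/53 8/17 -552/901 40/53 8 1 S
1 20/17 4/9 -124/153 20/17 8 0 E
2 40/61 40/37 -1960/2257 40/61 9 0 N
3 10/29 10/13 -210/377 10/29 9 -1 W
4 40/81 40/97 -3560/7857 40/81 10 -1 S
5 4/5 20/61 -172/305 4/5 10 -2 E
6 40/73 8/13 -552/949 40/73 11 -2 N
final 11 -3 W

n=0: pose=(8,1,S); sL=40/53, sR=8/17; mL=-552/901, mR=40/53; mL+mR=128/901 → advance +1; mR−mL=1232/901 → turn +1·90°
n=1: pose=(8,0,E); sL=20/17, sR=4/9; mL=-124/153, mR=20/17; mL+mR=56/153 → advance +1; mR−mL=304/153 → turn +1·90°
n=2: pose=(9,0,N); sL=40/61, sR=40/37; mL=-1960/2257, mR=40/61; mL+mR=-480/2257 → advance -1; mR−mL=3440/2257 → turn +1·90°
n=3: pose=(9,-1,W); sL=10/29, sR=10/13; mL=-210/377, mR=10/29; mL+mR=-80/377 → advance -1; mR−mL=340/377 → turn +1·90°
n=4: pose=(10,-1,S); sL=40/81, sR=40/97; mL=-3560/7857, mR=40/81; mL+mR=320/7857 → advance +1; mR−mL=2480/2619 → turn +1·90°
n=5: pose=(10,-2,E); sL=4/5, sR=20/61; mL=-172/305, mR=4/5; mL+mR=72/305 → advance +1; mR−mL=416/305 → turn +1·90°
n=6: pose=(11,-2,N); sL=40/73, sR=8/13; mL=-552/949, mR=40/73; mL+mR=-32/949 → advance -1; mR−mL=1072/949 → turn +1·90°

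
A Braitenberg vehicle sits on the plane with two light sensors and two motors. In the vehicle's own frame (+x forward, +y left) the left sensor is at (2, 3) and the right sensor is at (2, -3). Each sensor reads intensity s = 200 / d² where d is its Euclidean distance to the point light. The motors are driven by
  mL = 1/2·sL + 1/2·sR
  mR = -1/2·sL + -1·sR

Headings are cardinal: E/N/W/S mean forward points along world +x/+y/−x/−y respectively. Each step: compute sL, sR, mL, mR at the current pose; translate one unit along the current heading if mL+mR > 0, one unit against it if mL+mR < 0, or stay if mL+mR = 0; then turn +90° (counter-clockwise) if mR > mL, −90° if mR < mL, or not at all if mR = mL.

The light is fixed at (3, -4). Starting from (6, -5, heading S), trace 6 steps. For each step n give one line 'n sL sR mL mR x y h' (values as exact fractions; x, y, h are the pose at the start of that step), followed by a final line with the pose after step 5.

n=0: pose=(6,-5,S); sL=40/9, sR=200/9; mL=40/3, mR=-220/9; mL+mR=-100/9 → advance -1; mR−mL=-340/9 → turn -1·90°
n=1: pose=(6,-4,W); sL=20, sR=20; mL=20, mR=-30; mL+mR=-10 → advance -1; mR−mL=-50 → turn -1·90°
n=2: pose=(7,-4,N); sL=40, sR=200/53; mL=1160/53, mR=-1260/53; mL+mR=-100/53 → advance -1; mR−mL=-2420/53 → turn -1·90°
n=3: pose=(7,-5,E); sL=5, sR=50/13; mL=115/26, mR=-165/26; mL+mR=-25/13 → advance -1; mR−mL=-140/13 → turn -1·90°
n=4: pose=(6,-5,S); sL=40/9, sR=200/9; mL=40/3, mR=-220/9; mL+mR=-100/9 → advance -1; mR−mL=-340/9 → turn -1·90°
n=5: pose=(6,-4,W); sL=20, sR=20; mL=20, mR=-30; mL+mR=-10 → advance -1; mR−mL=-50 → turn -1·90°

0 40/9 200/9 40/3 -220/9 6 -5 S
1 20 20 20 -30 6 -4 W
2 40 200/53 1160/53 -1260/53 7 -4 N
3 5 50/13 115/26 -165/26 7 -5 E
4 40/9 200/9 40/3 -220/9 6 -5 S
5 20 20 20 -30 6 -4 W
final 7 -4 N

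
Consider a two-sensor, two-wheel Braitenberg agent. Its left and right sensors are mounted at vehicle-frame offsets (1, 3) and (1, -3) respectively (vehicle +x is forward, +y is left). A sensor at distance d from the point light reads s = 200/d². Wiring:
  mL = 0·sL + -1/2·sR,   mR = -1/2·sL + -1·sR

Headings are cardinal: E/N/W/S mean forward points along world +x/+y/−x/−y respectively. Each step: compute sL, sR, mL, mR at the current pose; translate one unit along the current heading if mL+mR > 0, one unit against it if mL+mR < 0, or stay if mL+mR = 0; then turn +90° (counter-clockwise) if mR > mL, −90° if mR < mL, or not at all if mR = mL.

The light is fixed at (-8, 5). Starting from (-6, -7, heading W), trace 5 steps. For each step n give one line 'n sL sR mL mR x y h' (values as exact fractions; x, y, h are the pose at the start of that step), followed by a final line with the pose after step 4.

0 100/113 100/41 -50/41 -13350/4633 -6 -7 W
1 200/121 200/157 -100/157 -39900/18997 -5 -7 N
2 50/29 25/34 -25/68 -1575/986 -5 -8 E
3 200/221 200/197 -100/197 -63900/43537 -6 -8 S
4 100/113 100/41 -50/41 -13350/4633 -6 -7 W
final -5 -7 N

n=0: pose=(-6,-7,W); sL=100/113, sR=100/41; mL=-50/41, mR=-13350/4633; mL+mR=-19000/4633 → advance -1; mR−mL=-7700/4633 → turn -1·90°
n=1: pose=(-5,-7,N); sL=200/121, sR=200/157; mL=-100/157, mR=-39900/18997; mL+mR=-52000/18997 → advance -1; mR−mL=-27800/18997 → turn -1·90°
n=2: pose=(-5,-8,E); sL=50/29, sR=25/34; mL=-25/68, mR=-1575/986; mL+mR=-3875/1972 → advance -1; mR−mL=-2425/1972 → turn -1·90°
n=3: pose=(-6,-8,S); sL=200/221, sR=200/197; mL=-100/197, mR=-63900/43537; mL+mR=-86000/43537 → advance -1; mR−mL=-41800/43537 → turn -1·90°
n=4: pose=(-6,-7,W); sL=100/113, sR=100/41; mL=-50/41, mR=-13350/4633; mL+mR=-19000/4633 → advance -1; mR−mL=-7700/4633 → turn -1·90°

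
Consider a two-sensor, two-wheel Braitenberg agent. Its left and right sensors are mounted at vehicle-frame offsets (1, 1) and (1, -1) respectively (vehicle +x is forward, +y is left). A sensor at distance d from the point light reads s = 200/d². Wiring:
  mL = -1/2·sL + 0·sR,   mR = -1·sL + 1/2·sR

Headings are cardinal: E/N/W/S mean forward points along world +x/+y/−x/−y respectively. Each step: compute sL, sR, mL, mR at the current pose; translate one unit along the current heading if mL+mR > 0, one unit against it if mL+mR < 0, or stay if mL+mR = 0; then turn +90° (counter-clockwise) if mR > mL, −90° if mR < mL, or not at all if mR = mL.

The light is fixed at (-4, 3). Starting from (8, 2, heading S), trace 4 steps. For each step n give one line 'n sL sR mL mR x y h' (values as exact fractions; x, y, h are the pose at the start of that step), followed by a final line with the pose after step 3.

n=0: pose=(8,2,S); sL=200/173, sR=8/5; mL=-100/173, mR=-308/865; mL+mR=-808/865 → advance -1; mR−mL=192/865 → turn +1·90°
n=1: pose=(8,3,E); sL=20/17, sR=20/17; mL=-10/17, mR=-10/17; mL+mR=-20/17 → advance -1; mR−mL=0 → turn +0·90°
n=2: pose=(7,3,E); sL=40/29, sR=40/29; mL=-20/29, mR=-20/29; mL+mR=-40/29 → advance -1; mR−mL=0 → turn +0·90°
n=3: pose=(6,3,E); sL=100/61, sR=100/61; mL=-50/61, mR=-50/61; mL+mR=-100/61 → advance -1; mR−mL=0 → turn +0·90°

0 200/173 8/5 -100/173 -308/865 8 2 S
1 20/17 20/17 -10/17 -10/17 8 3 E
2 40/29 40/29 -20/29 -20/29 7 3 E
3 100/61 100/61 -50/61 -50/61 6 3 E
final 5 3 E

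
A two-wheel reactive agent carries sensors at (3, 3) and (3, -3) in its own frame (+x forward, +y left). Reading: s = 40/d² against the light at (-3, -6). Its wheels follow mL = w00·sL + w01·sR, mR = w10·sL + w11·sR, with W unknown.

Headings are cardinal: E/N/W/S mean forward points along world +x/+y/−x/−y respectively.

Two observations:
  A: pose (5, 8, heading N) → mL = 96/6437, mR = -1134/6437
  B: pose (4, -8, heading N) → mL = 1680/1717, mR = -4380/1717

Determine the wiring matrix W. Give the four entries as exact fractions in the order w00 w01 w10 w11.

1/2 -1/2 -1 -1/2

obs A: pose=(5,8,N) → sL=20/157, sR=4/41, mL=96/6437, mR=-1134/6437
obs B: pose=(4,-8,N) → sL=40/17, sR=40/101, mL=1680/1717, mR=-4380/1717
sensor matrix S = [[20/157, 4/41], [40/17, 40/101]]; det S = -1979520/11052329
solve [mL_A; mL_B] = S·[w00; w01] and [mR_A; mR_B] = S·[w10; w11]:
  w00 = 1/2, w01 = -1/2, w10 = -1, w11 = -1/2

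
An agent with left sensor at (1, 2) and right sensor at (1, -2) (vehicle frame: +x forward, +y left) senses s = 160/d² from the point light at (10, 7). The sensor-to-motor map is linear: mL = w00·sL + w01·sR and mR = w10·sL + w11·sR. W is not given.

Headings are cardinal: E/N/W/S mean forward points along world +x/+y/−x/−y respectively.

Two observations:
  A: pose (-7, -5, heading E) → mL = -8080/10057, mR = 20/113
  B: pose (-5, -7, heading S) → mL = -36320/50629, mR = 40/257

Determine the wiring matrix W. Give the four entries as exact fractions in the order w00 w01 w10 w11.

-1 -1 0 1/2

obs A: pose=(-7,-5,E) → sL=40/89, sR=40/113, mL=-8080/10057, mR=20/113
obs B: pose=(-5,-7,S) → sL=80/197, sR=80/257, mL=-36320/50629, mR=40/257
sensor matrix S = [[40/89, 40/113], [80/197, 80/257]]; det S = -1958400/509175853
solve [mL_A; mL_B] = S·[w00; w01] and [mR_A; mR_B] = S·[w10; w11]:
  w00 = -1, w01 = -1, w10 = 0, w11 = 1/2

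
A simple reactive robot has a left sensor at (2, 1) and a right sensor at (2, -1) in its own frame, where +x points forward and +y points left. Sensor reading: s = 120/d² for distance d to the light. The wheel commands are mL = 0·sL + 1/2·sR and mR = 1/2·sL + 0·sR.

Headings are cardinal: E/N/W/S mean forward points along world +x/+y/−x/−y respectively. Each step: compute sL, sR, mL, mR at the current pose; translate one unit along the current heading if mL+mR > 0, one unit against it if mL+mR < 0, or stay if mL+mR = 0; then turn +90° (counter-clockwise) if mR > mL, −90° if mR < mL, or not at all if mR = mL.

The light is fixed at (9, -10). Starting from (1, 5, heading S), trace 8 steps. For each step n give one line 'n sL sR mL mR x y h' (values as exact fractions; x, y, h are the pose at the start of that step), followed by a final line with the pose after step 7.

n=0: pose=(1,5,S); sL=60/109, sR=12/25; mL=6/25, mR=30/109; mL+mR=1404/2725 → advance +1; mR−mL=96/2725 → turn +1·90°
n=1: pose=(1,4,E); sL=40/87, sR=24/41; mL=12/41, mR=20/87; mL+mR=1864/3567 → advance +1; mR−mL=-224/3567 → turn -1·90°
n=2: pose=(2,4,S); sL=2/3, sR=15/26; mL=15/52, mR=1/3; mL+mR=97/156 → advance +1; mR−mL=7/156 → turn +1·90°
n=3: pose=(2,3,E); sL=120/221, sR=120/169; mL=60/169, mR=60/221; mL+mR=1800/2873 → advance +1; mR−mL=-240/2873 → turn -1·90°
n=4: pose=(3,3,S); sL=60/73, sR=12/17; mL=6/17, mR=30/73; mL+mR=948/1241 → advance +1; mR−mL=72/1241 → turn +1·90°
n=5: pose=(3,2,E); sL=24/37, sR=120/137; mL=60/137, mR=12/37; mL+mR=3864/5069 → advance +1; mR−mL=-576/5069 → turn -1·90°
n=6: pose=(4,2,S); sL=30/29, sR=15/17; mL=15/34, mR=15/29; mL+mR=945/986 → advance +1; mR−mL=75/986 → turn +1·90°
n=7: pose=(4,1,E); sL=40/51, sR=120/109; mL=60/109, mR=20/51; mL+mR=5240/5559 → advance +1; mR−mL=-880/5559 → turn -1·90°

0 60/109 12/25 6/25 30/109 1 5 S
1 40/87 24/41 12/41 20/87 1 4 E
2 2/3 15/26 15/52 1/3 2 4 S
3 120/221 120/169 60/169 60/221 2 3 E
4 60/73 12/17 6/17 30/73 3 3 S
5 24/37 120/137 60/137 12/37 3 2 E
6 30/29 15/17 15/34 15/29 4 2 S
7 40/51 120/109 60/109 20/51 4 1 E
final 5 1 S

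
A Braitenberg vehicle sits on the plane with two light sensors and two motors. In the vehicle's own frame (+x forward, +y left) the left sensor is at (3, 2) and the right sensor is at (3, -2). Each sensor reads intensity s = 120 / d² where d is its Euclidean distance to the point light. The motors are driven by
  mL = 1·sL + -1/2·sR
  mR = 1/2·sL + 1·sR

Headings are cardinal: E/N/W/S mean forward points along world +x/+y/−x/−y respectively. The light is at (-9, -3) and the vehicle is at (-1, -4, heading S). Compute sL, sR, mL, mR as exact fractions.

left sensor world pos  = (1, -7); dL² = 116
right sensor world pos = (-3, -7); dR² = 52
sL = 120/116 = 30/29
sR = 120/52 = 30/13
mL = 1·sL + -1/2·sR = -45/377
mR = 1/2·sL + 1·sR = 1065/377

30/29 30/13 -45/377 1065/377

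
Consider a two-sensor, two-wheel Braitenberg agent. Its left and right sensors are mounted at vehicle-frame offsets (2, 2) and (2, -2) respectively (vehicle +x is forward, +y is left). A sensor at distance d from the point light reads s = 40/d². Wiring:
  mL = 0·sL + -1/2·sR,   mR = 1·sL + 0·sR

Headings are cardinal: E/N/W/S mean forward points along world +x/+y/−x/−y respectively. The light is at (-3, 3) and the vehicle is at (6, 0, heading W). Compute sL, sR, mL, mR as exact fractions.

left sensor world pos  = (4, -2); dL² = 74
right sensor world pos = (4, 2); dR² = 50
sL = 40/74 = 20/37
sR = 40/50 = 4/5
mL = 0·sL + -1/2·sR = -2/5
mR = 1·sL + 0·sR = 20/37

20/37 4/5 -2/5 20/37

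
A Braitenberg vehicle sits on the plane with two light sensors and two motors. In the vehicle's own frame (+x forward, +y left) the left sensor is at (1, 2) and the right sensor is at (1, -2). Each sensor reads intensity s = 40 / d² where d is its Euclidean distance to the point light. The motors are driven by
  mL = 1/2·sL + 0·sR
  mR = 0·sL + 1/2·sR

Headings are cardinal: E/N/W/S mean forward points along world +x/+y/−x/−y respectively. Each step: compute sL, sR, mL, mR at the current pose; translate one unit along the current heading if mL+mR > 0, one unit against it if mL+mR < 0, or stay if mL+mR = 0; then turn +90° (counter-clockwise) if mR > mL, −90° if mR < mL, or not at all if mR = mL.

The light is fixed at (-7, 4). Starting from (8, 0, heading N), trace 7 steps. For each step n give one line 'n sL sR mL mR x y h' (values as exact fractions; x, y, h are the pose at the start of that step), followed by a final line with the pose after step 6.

0 20/89 20/149 10/89 10/149 8 0 N
1 40/257 40/281 20/257 20/281 8 1 E
2 2/17 10/53 1/17 5/53 9 1 S
3 40/293 8/65 20/293 4/65 9 0 E
4 20/193 4/25 10/193 2/25 10 0 S
5 40/333 40/373 20/333 20/373 10 -1 E
6 10/109 10/73 5/109 5/73 11 -1 S
final 11 -2 E

n=0: pose=(8,0,N); sL=20/89, sR=20/149; mL=10/89, mR=10/149; mL+mR=2380/13261 → advance +1; mR−mL=-600/13261 → turn -1·90°
n=1: pose=(8,1,E); sL=40/257, sR=40/281; mL=20/257, mR=20/281; mL+mR=10760/72217 → advance +1; mR−mL=-480/72217 → turn -1·90°
n=2: pose=(9,1,S); sL=2/17, sR=10/53; mL=1/17, mR=5/53; mL+mR=138/901 → advance +1; mR−mL=32/901 → turn +1·90°
n=3: pose=(9,0,E); sL=40/293, sR=8/65; mL=20/293, mR=4/65; mL+mR=2472/19045 → advance +1; mR−mL=-128/19045 → turn -1·90°
n=4: pose=(10,0,S); sL=20/193, sR=4/25; mL=10/193, mR=2/25; mL+mR=636/4825 → advance +1; mR−mL=136/4825 → turn +1·90°
n=5: pose=(10,-1,E); sL=40/333, sR=40/373; mL=20/333, mR=20/373; mL+mR=14120/124209 → advance +1; mR−mL=-800/124209 → turn -1·90°
n=6: pose=(11,-1,S); sL=10/109, sR=10/73; mL=5/109, mR=5/73; mL+mR=910/7957 → advance +1; mR−mL=180/7957 → turn +1·90°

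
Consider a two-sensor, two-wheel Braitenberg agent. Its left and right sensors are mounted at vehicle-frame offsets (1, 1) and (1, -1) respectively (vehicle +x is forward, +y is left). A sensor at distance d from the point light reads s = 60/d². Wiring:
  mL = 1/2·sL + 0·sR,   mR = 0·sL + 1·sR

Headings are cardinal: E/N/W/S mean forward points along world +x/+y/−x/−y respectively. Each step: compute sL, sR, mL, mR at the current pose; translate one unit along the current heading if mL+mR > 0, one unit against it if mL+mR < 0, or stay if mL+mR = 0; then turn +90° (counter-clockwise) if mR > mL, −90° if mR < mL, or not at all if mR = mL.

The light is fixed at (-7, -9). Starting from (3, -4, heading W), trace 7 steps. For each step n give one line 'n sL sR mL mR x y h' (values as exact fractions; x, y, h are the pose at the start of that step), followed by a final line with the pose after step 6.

0 60/97 20/39 30/97 20/39 3 -4 W
1 15/29 3/4 15/58 3/4 2 -4 S
2 12/25 60/109 6/25 60/109 2 -5 E
3 30/53 30/73 15/53 30/73 3 -5 N
4 60/97 20/39 30/97 20/39 3 -4 W
5 15/29 3/4 15/58 3/4 2 -4 S
6 12/25 60/109 6/25 60/109 2 -5 E
final 3 -5 N

n=0: pose=(3,-4,W); sL=60/97, sR=20/39; mL=30/97, mR=20/39; mL+mR=3110/3783 → advance +1; mR−mL=770/3783 → turn +1·90°
n=1: pose=(2,-4,S); sL=15/29, sR=3/4; mL=15/58, mR=3/4; mL+mR=117/116 → advance +1; mR−mL=57/116 → turn +1·90°
n=2: pose=(2,-5,E); sL=12/25, sR=60/109; mL=6/25, mR=60/109; mL+mR=2154/2725 → advance +1; mR−mL=846/2725 → turn +1·90°
n=3: pose=(3,-5,N); sL=30/53, sR=30/73; mL=15/53, mR=30/73; mL+mR=2685/3869 → advance +1; mR−mL=495/3869 → turn +1·90°
n=4: pose=(3,-4,W); sL=60/97, sR=20/39; mL=30/97, mR=20/39; mL+mR=3110/3783 → advance +1; mR−mL=770/3783 → turn +1·90°
n=5: pose=(2,-4,S); sL=15/29, sR=3/4; mL=15/58, mR=3/4; mL+mR=117/116 → advance +1; mR−mL=57/116 → turn +1·90°
n=6: pose=(2,-5,E); sL=12/25, sR=60/109; mL=6/25, mR=60/109; mL+mR=2154/2725 → advance +1; mR−mL=846/2725 → turn +1·90°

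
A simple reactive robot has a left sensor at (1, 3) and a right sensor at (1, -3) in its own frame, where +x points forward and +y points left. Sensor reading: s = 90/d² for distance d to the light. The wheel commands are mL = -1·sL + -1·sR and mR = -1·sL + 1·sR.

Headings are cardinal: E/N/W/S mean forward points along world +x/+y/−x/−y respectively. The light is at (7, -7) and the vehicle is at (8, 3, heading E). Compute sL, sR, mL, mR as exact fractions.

90/173 90/53 -20340/9169 10800/9169

left sensor world pos  = (9, 6); dL² = 173
right sensor world pos = (9, 0); dR² = 53
sL = 90/173 = 90/173
sR = 90/53 = 90/53
mL = -1·sL + -1·sR = -20340/9169
mR = -1·sL + 1·sR = 10800/9169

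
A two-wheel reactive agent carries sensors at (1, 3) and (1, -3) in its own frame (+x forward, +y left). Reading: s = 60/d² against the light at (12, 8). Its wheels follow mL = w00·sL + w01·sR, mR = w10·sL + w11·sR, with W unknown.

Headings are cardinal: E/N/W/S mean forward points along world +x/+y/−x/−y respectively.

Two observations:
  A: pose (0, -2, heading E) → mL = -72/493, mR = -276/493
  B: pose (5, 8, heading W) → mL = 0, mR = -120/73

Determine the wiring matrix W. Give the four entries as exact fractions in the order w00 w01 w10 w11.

obs A: pose=(0,-2,E) → sL=6/17, sR=6/29, mL=-72/493, mR=-276/493
obs B: pose=(5,8,W) → sL=60/73, sR=60/73, mL=0, mR=-120/73
sensor matrix S = [[6/17, 6/29], [60/73, 60/73]]; det S = 4320/35989
solve [mL_A; mL_B] = S·[w00; w01] and [mR_A; mR_B] = S·[w10; w11]:
  w00 = -1, w01 = 1, w10 = -1, w11 = -1

-1 1 -1 -1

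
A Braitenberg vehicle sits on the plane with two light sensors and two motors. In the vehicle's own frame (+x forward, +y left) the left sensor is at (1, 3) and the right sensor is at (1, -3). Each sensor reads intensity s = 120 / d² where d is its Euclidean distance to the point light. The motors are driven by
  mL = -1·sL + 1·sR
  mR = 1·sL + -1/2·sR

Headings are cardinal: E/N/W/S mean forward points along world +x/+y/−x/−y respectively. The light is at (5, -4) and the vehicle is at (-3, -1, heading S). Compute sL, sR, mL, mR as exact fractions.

left sensor world pos  = (0, -2); dL² = 29
right sensor world pos = (-6, -2); dR² = 125
sL = 120/29 = 120/29
sR = 120/125 = 24/25
mL = -1·sL + 1·sR = -2304/725
mR = 1·sL + -1/2·sR = 2652/725

120/29 24/25 -2304/725 2652/725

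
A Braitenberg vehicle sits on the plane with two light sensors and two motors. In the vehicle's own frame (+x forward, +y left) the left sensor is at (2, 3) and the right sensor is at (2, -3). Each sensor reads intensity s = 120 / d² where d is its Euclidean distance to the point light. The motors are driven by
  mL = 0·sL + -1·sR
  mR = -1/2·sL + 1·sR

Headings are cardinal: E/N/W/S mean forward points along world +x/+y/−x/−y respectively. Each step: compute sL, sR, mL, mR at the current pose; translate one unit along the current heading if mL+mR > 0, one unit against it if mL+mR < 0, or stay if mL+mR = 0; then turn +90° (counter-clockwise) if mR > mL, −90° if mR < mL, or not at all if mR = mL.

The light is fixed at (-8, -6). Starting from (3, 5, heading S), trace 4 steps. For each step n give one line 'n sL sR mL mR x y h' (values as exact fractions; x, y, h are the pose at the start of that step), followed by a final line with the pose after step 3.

0 120/277 24/29 -24/29 4908/8033 3 5 S
1 60/197 12/25 -12/25 1614/4925 3 6 E
2 24/49 24/73 -24/73 300/3577 2 6 N
3 15/16 6/13 -6/13 -3/416 2 5 W
final 3 5 S

n=0: pose=(3,5,S); sL=120/277, sR=24/29; mL=-24/29, mR=4908/8033; mL+mR=-60/277 → advance -1; mR−mL=11556/8033 → turn +1·90°
n=1: pose=(3,6,E); sL=60/197, sR=12/25; mL=-12/25, mR=1614/4925; mL+mR=-30/197 → advance -1; mR−mL=3978/4925 → turn +1·90°
n=2: pose=(2,6,N); sL=24/49, sR=24/73; mL=-24/73, mR=300/3577; mL+mR=-12/49 → advance -1; mR−mL=1476/3577 → turn +1·90°
n=3: pose=(2,5,W); sL=15/16, sR=6/13; mL=-6/13, mR=-3/416; mL+mR=-15/32 → advance -1; mR−mL=189/416 → turn +1·90°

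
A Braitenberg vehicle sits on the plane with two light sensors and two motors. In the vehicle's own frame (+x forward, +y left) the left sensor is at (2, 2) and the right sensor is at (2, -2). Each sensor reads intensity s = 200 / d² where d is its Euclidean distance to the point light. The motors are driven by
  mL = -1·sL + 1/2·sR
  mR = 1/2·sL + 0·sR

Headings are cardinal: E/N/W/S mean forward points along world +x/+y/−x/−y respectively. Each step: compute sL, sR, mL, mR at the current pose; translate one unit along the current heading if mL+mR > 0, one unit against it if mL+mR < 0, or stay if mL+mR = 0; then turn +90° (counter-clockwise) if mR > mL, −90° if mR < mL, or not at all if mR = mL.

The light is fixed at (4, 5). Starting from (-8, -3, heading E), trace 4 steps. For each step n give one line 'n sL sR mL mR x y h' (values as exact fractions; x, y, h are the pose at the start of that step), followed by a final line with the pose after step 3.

0 25/17 1 -33/34 25/34 -8 -3 E
1 200/261 200/157 -5300/40977 100/261 -9 -3 N
2 100/153 4/5 -194/765 50/153 -9 -2 W
3 8/9 200/337 -1796/3033 4/9 -10 -2 S
final -10 -1 E

n=0: pose=(-8,-3,E); sL=25/17, sR=1; mL=-33/34, mR=25/34; mL+mR=-4/17 → advance -1; mR−mL=29/17 → turn +1·90°
n=1: pose=(-9,-3,N); sL=200/261, sR=200/157; mL=-5300/40977, mR=100/261; mL+mR=10400/40977 → advance +1; mR−mL=7000/13659 → turn +1·90°
n=2: pose=(-9,-2,W); sL=100/153, sR=4/5; mL=-194/765, mR=50/153; mL+mR=56/765 → advance +1; mR−mL=148/255 → turn +1·90°
n=3: pose=(-10,-2,S); sL=8/9, sR=200/337; mL=-1796/3033, mR=4/9; mL+mR=-448/3033 → advance -1; mR−mL=1048/1011 → turn +1·90°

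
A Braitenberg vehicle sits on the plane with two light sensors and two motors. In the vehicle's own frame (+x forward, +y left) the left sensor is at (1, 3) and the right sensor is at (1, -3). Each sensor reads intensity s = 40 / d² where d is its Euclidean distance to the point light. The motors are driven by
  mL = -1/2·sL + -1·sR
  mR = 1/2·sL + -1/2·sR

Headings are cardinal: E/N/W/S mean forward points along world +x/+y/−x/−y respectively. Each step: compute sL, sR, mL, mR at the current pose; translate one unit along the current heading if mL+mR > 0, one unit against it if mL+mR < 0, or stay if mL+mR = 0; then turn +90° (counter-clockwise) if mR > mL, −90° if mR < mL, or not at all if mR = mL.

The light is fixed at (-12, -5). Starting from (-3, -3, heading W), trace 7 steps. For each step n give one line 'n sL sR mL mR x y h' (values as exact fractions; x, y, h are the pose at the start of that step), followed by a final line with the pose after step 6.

n=0: pose=(-3,-3,W); sL=8/13, sR=40/89; mL=-876/1157, mR=96/1157; mL+mR=-60/89 → advance -1; mR−mL=972/1157 → turn +1·90°
n=1: pose=(-2,-3,S); sL=4/17, sR=4/5; mL=-78/85, mR=-24/85; mL+mR=-6/5 → advance -1; mR−mL=54/85 → turn +1·90°
n=2: pose=(-2,-2,E); sL=40/157, sR=40/121; mL=-8700/18997, mR=-720/18997; mL+mR=-60/121 → advance -1; mR−mL=7980/18997 → turn +1·90°
n=3: pose=(-3,-2,N); sL=10/13, sR=1/4; mL=-33/52, mR=27/104; mL+mR=-3/8 → advance -1; mR−mL=93/104 → turn +1·90°
n=4: pose=(-3,-3,W); sL=8/13, sR=40/89; mL=-876/1157, mR=96/1157; mL+mR=-60/89 → advance -1; mR−mL=972/1157 → turn +1·90°
n=5: pose=(-2,-3,S); sL=4/17, sR=4/5; mL=-78/85, mR=-24/85; mL+mR=-6/5 → advance -1; mR−mL=54/85 → turn +1·90°
n=6: pose=(-2,-2,E); sL=40/157, sR=40/121; mL=-8700/18997, mR=-720/18997; mL+mR=-60/121 → advance -1; mR−mL=7980/18997 → turn +1·90°

0 8/13 40/89 -876/1157 96/1157 -3 -3 W
1 4/17 4/5 -78/85 -24/85 -2 -3 S
2 40/157 40/121 -8700/18997 -720/18997 -2 -2 E
3 10/13 1/4 -33/52 27/104 -3 -2 N
4 8/13 40/89 -876/1157 96/1157 -3 -3 W
5 4/17 4/5 -78/85 -24/85 -2 -3 S
6 40/157 40/121 -8700/18997 -720/18997 -2 -2 E
final -3 -2 N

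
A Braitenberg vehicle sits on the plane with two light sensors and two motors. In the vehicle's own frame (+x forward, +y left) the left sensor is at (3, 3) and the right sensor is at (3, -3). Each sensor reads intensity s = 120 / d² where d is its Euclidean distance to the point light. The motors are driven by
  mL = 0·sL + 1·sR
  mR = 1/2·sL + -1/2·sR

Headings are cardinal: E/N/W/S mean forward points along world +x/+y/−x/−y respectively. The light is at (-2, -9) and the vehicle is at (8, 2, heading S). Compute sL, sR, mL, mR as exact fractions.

left sensor world pos  = (11, -1); dL² = 233
right sensor world pos = (5, -1); dR² = 113
sL = 120/233 = 120/233
sR = 120/113 = 120/113
mL = 0·sL + 1·sR = 120/113
mR = 1/2·sL + -1/2·sR = -7200/26329

120/233 120/113 120/113 -7200/26329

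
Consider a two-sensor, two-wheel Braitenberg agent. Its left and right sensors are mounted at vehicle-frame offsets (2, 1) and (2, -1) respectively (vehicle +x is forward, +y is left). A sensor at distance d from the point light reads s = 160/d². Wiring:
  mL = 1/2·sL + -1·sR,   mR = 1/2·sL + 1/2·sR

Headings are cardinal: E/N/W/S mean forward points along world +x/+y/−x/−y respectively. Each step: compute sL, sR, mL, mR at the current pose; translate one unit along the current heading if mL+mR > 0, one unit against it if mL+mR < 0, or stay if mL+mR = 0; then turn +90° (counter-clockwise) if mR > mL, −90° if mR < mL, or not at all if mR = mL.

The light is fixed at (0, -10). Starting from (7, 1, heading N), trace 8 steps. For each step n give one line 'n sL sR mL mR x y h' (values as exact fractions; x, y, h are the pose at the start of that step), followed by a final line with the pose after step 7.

n=0: pose=(7,1,N); sL=32/41, sR=160/233; mL=-2832/9553, mR=7008/9553; mL+mR=4176/9553 → advance +1; mR−mL=240/233 → turn +1·90°
n=1: pose=(7,2,W); sL=80/73, sR=80/97; mL=-1960/7081, mR=6800/7081; mL+mR=4840/7081 → advance +1; mR−mL=120/97 → turn +1·90°
n=2: pose=(6,2,S); sL=160/149, sR=32/25; mL=-2768/3725, mR=4384/3725; mL+mR=1616/3725 → advance +1; mR−mL=48/25 → turn +1·90°
n=3: pose=(6,1,E); sL=10/13, sR=40/41; mL=-315/533, mR=465/533; mL+mR=150/533 → advance +1; mR−mL=60/41 → turn +1·90°
n=4: pose=(7,1,N); sL=32/41, sR=160/233; mL=-2832/9553, mR=7008/9553; mL+mR=4176/9553 → advance +1; mR−mL=240/233 → turn +1·90°
n=5: pose=(7,2,W); sL=80/73, sR=80/97; mL=-1960/7081, mR=6800/7081; mL+mR=4840/7081 → advance +1; mR−mL=120/97 → turn +1·90°
n=6: pose=(6,2,S); sL=160/149, sR=32/25; mL=-2768/3725, mR=4384/3725; mL+mR=1616/3725 → advance +1; mR−mL=48/25 → turn +1·90°
n=7: pose=(6,1,E); sL=10/13, sR=40/41; mL=-315/533, mR=465/533; mL+mR=150/533 → advance +1; mR−mL=60/41 → turn +1·90°

0 32/41 160/233 -2832/9553 7008/9553 7 1 N
1 80/73 80/97 -1960/7081 6800/7081 7 2 W
2 160/149 32/25 -2768/3725 4384/3725 6 2 S
3 10/13 40/41 -315/533 465/533 6 1 E
4 32/41 160/233 -2832/9553 7008/9553 7 1 N
5 80/73 80/97 -1960/7081 6800/7081 7 2 W
6 160/149 32/25 -2768/3725 4384/3725 6 2 S
7 10/13 40/41 -315/533 465/533 6 1 E
final 7 1 N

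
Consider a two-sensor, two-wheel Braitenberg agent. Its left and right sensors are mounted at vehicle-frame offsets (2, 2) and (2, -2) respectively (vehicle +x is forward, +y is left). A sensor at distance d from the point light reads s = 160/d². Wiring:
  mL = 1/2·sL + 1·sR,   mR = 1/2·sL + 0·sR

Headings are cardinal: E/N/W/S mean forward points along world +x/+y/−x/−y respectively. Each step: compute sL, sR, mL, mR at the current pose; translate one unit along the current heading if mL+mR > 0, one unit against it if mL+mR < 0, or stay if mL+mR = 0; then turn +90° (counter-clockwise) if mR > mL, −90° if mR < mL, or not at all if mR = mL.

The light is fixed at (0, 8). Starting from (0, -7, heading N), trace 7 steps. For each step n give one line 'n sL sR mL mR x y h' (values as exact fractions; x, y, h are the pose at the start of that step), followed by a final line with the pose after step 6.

n=0: pose=(0,-7,N); sL=160/173, sR=160/173; mL=240/173, mR=80/173; mL+mR=320/173 → advance +1; mR−mL=-160/173 → turn -1·90°
n=1: pose=(0,-6,E); sL=40/37, sR=8/13; mL=556/481, mR=20/37; mL+mR=816/481 → advance +1; mR−mL=-8/13 → turn -1·90°
n=2: pose=(1,-6,S); sL=32/53, sR=160/257; mL=12592/13621, mR=16/53; mL+mR=16704/13621 → advance +1; mR−mL=-160/257 → turn -1·90°
n=3: pose=(1,-7,W); sL=16/29, sR=16/17; mL=600/493, mR=8/29; mL+mR=736/493 → advance +1; mR−mL=-16/17 → turn -1·90°
n=4: pose=(0,-7,N); sL=160/173, sR=160/173; mL=240/173, mR=80/173; mL+mR=320/173 → advance +1; mR−mL=-160/173 → turn -1·90°
n=5: pose=(0,-6,E); sL=40/37, sR=8/13; mL=556/481, mR=20/37; mL+mR=816/481 → advance +1; mR−mL=-8/13 → turn -1·90°
n=6: pose=(1,-6,S); sL=32/53, sR=160/257; mL=12592/13621, mR=16/53; mL+mR=16704/13621 → advance +1; mR−mL=-160/257 → turn -1·90°

0 160/173 160/173 240/173 80/173 0 -7 N
1 40/37 8/13 556/481 20/37 0 -6 E
2 32/53 160/257 12592/13621 16/53 1 -6 S
3 16/29 16/17 600/493 8/29 1 -7 W
4 160/173 160/173 240/173 80/173 0 -7 N
5 40/37 8/13 556/481 20/37 0 -6 E
6 32/53 160/257 12592/13621 16/53 1 -6 S
final 1 -7 W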